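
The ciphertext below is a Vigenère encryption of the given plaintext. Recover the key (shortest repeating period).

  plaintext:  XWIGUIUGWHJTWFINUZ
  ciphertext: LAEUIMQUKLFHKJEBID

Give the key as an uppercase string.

OEWO

  i= 0: L-X = 14 → O
  i= 1: A-W =  4 → E
  i= 2: E-I = 22 → W
  i= 3: U-G = 14 → O
  i= 4: I-U = 14 → O
  i= 5: M-I =  4 → E
  i= 6: Q-U = 22 → W
  i= 7: U-G = 14 → O
  i= 8: K-W = 14 → O
  i= 9: L-H =  4 → E
  i=10: F-J = 22 → W
  i=11: H-T = 14 → O
  i=12: K-W = 14 → O
  i=13: J-F =  4 → E
  i=14: E-I = 22 → W
  i=15: B-N = 14 → O
  i=16: I-U = 14 → O
  i=17: D-Z =  4 → E
  shifts repeat with period 4: OEWO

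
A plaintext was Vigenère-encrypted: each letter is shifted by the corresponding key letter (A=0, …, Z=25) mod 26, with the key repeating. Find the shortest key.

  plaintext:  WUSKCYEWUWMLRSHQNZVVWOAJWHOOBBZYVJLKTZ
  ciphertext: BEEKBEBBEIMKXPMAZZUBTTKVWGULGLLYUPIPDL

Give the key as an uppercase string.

FKMAZGX

  i= 0: B-W =  5 → F
  i= 1: E-U = 10 → K
  i= 2: E-S = 12 → M
  i= 3: K-K =  0 → A
  i= 4: B-C = 25 → Z
  i= 5: E-Y =  6 → G
  i= 6: B-E = 23 → X
  i= 7: B-W =  5 → F
  i= 8: E-U = 10 → K
  i= 9: I-W = 12 → M
  i=10: M-M =  0 → A
  i=11: K-L = 25 → Z
  i=12: X-R =  6 → G
  i=13: P-S = 23 → X
  i=14: M-H =  5 → F
  i=15: A-Q = 10 → K
  i=16: Z-N = 12 → M
  i=17: Z-Z =  0 → A
  i=18: U-V = 25 → Z
  i=19: B-V =  6 → G
  i=20: T-W = 23 → X
  i=21: T-O =  5 → F
  i=22: K-A = 10 → K
  i=23: V-J = 12 → M
  i=24: W-W =  0 → A
  i=25: G-H = 25 → Z
  i=26: U-O =  6 → G
  i=27: L-O = 23 → X
  i=28: G-B =  5 → F
  i=29: L-B = 10 → K
  i=30: L-Z = 12 → M
  i=31: Y-Y =  0 → A
  i=32: U-V = 25 → Z
  i=33: P-J =  6 → G
  i=34: I-L = 23 → X
  i=35: P-K =  5 → F
  i=36: D-T = 10 → K
  i=37: L-Z = 12 → M
  shifts repeat with period 7: FKMAZGX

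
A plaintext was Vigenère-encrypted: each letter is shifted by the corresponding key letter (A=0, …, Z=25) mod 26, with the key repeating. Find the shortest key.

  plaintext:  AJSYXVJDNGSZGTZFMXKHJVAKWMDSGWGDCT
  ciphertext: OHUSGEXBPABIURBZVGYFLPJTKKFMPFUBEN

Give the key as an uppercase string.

  i= 0: O-A = 14 → O
  i= 1: H-J = 24 → Y
  i= 2: U-S =  2 → C
  i= 3: S-Y = 20 → U
  i= 4: G-X =  9 → J
  i= 5: E-V =  9 → J
  i= 6: X-J = 14 → O
  i= 7: B-D = 24 → Y
  i= 8: P-N =  2 → C
  i= 9: A-G = 20 → U
  i=10: B-S =  9 → J
  i=11: I-Z =  9 → J
  i=12: U-G = 14 → O
  i=13: R-T = 24 → Y
  i=14: B-Z =  2 → C
  i=15: Z-F = 20 → U
  i=16: V-M =  9 → J
  i=17: G-X =  9 → J
  i=18: Y-K = 14 → O
  i=19: F-H = 24 → Y
  i=20: L-J =  2 → C
  i=21: P-V = 20 → U
  i=22: J-A =  9 → J
  i=23: T-K =  9 → J
  i=24: K-W = 14 → O
  i=25: K-M = 24 → Y
  i=26: F-D =  2 → C
  i=27: M-S = 20 → U
  i=28: P-G =  9 → J
  i=29: F-W =  9 → J
  i=30: U-G = 14 → O
  i=31: B-D = 24 → Y
  i=32: E-C =  2 → C
  i=33: N-T = 20 → U
  shifts repeat with period 6: OYCUJJ

OYCUJJ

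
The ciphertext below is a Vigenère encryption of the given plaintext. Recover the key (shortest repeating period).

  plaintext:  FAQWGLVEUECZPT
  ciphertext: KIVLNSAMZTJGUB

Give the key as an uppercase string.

  i= 0: K-F =  5 → F
  i= 1: I-A =  8 → I
  i= 2: V-Q =  5 → F
  i= 3: L-W = 15 → P
  i= 4: N-G =  7 → H
  i= 5: S-L =  7 → H
  i= 6: A-V =  5 → F
  i= 7: M-E =  8 → I
  i= 8: Z-U =  5 → F
  i= 9: T-E = 15 → P
  i=10: J-C =  7 → H
  i=11: G-Z =  7 → H
  i=12: U-P =  5 → F
  i=13: B-T =  8 → I
  shifts repeat with period 6: FIFPHH

FIFPHH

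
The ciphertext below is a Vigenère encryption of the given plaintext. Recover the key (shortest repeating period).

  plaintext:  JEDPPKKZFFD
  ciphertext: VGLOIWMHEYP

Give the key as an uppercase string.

MCIZT

  i= 0: V-J = 12 → M
  i= 1: G-E =  2 → C
  i= 2: L-D =  8 → I
  i= 3: O-P = 25 → Z
  i= 4: I-P = 19 → T
  i= 5: W-K = 12 → M
  i= 6: M-K =  2 → C
  i= 7: H-Z =  8 → I
  i= 8: E-F = 25 → Z
  i= 9: Y-F = 19 → T
  i=10: P-D = 12 → M
  shifts repeat with period 5: MCIZT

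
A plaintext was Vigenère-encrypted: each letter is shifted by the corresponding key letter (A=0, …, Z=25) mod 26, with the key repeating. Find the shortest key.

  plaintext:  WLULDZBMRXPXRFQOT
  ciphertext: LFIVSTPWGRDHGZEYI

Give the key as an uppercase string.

PUOK

  i= 0: L-W = 15 → P
  i= 1: F-L = 20 → U
  i= 2: I-U = 14 → O
  i= 3: V-L = 10 → K
  i= 4: S-D = 15 → P
  i= 5: T-Z = 20 → U
  i= 6: P-B = 14 → O
  i= 7: W-M = 10 → K
  i= 8: G-R = 15 → P
  i= 9: R-X = 20 → U
  i=10: D-P = 14 → O
  i=11: H-X = 10 → K
  i=12: G-R = 15 → P
  i=13: Z-F = 20 → U
  i=14: E-Q = 14 → O
  i=15: Y-O = 10 → K
  i=16: I-T = 15 → P
  shifts repeat with period 4: PUOK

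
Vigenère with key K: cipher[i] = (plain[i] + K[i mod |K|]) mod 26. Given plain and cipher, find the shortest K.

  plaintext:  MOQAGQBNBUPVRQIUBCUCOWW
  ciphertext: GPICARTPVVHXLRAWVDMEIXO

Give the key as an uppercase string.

UBSC

  i= 0: G-M = 20 → U
  i= 1: P-O =  1 → B
  i= 2: I-Q = 18 → S
  i= 3: C-A =  2 → C
  i= 4: A-G = 20 → U
  i= 5: R-Q =  1 → B
  i= 6: T-B = 18 → S
  i= 7: P-N =  2 → C
  i= 8: V-B = 20 → U
  i= 9: V-U =  1 → B
  i=10: H-P = 18 → S
  i=11: X-V =  2 → C
  i=12: L-R = 20 → U
  i=13: R-Q =  1 → B
  i=14: A-I = 18 → S
  i=15: W-U =  2 → C
  i=16: V-B = 20 → U
  i=17: D-C =  1 → B
  i=18: M-U = 18 → S
  i=19: E-C =  2 → C
  i=20: I-O = 20 → U
  i=21: X-W =  1 → B
  i=22: O-W = 18 → S
  shifts repeat with period 4: UBSC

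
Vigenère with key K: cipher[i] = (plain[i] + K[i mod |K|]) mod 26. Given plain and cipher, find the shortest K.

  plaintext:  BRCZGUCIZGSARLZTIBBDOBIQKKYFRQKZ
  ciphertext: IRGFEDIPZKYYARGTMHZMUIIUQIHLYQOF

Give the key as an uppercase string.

HAEGYJG

  i= 0: I-B =  7 → H
  i= 1: R-R =  0 → A
  i= 2: G-C =  4 → E
  i= 3: F-Z =  6 → G
  i= 4: E-G = 24 → Y
  i= 5: D-U =  9 → J
  i= 6: I-C =  6 → G
  i= 7: P-I =  7 → H
  i= 8: Z-Z =  0 → A
  i= 9: K-G =  4 → E
  i=10: Y-S =  6 → G
  i=11: Y-A = 24 → Y
  i=12: A-R =  9 → J
  i=13: R-L =  6 → G
  i=14: G-Z =  7 → H
  i=15: T-T =  0 → A
  i=16: M-I =  4 → E
  i=17: H-B =  6 → G
  i=18: Z-B = 24 → Y
  i=19: M-D =  9 → J
  i=20: U-O =  6 → G
  i=21: I-B =  7 → H
  i=22: I-I =  0 → A
  i=23: U-Q =  4 → E
  i=24: Q-K =  6 → G
  i=25: I-K = 24 → Y
  i=26: H-Y =  9 → J
  i=27: L-F =  6 → G
  i=28: Y-R =  7 → H
  i=29: Q-Q =  0 → A
  i=30: O-K =  4 → E
  i=31: F-Z =  6 → G
  shifts repeat with period 7: HAEGYJG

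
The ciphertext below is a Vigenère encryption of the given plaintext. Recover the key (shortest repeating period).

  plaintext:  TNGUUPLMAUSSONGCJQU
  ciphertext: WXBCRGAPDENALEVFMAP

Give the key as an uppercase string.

  i= 0: W-T =  3 → D
  i= 1: X-N = 10 → K
  i= 2: B-G = 21 → V
  i= 3: C-U =  8 → I
  i= 4: R-U = 23 → X
  i= 5: G-P = 17 → R
  i= 6: A-L = 15 → P
  i= 7: P-M =  3 → D
  i= 8: D-A =  3 → D
  i= 9: E-U = 10 → K
  i=10: N-S = 21 → V
  i=11: A-S =  8 → I
  i=12: L-O = 23 → X
  i=13: E-N = 17 → R
  i=14: V-G = 15 → P
  i=15: F-C =  3 → D
  i=16: M-J =  3 → D
  i=17: A-Q = 10 → K
  i=18: P-U = 21 → V
  shifts repeat with period 8: DKVIXRPD

DKVIXRPD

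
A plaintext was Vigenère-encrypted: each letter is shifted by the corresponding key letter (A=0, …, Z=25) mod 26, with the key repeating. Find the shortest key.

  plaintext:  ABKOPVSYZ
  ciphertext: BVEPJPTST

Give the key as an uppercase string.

  i= 0: B-A =  1 → B
  i= 1: V-B = 20 → U
  i= 2: E-K = 20 → U
  i= 3: P-O =  1 → B
  i= 4: J-P = 20 → U
  i= 5: P-V = 20 → U
  i= 6: T-S =  1 → B
  i= 7: S-Y = 20 → U
  i= 8: T-Z = 20 → U
  shifts repeat with period 3: BUU

BUU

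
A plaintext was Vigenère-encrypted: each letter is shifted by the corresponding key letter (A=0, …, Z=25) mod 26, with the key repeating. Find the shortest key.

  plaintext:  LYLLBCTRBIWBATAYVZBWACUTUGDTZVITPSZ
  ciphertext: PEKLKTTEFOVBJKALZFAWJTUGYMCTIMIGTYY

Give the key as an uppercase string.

  i= 0: P-L =  4 → E
  i= 1: E-Y =  6 → G
  i= 2: K-L = 25 → Z
  i= 3: L-L =  0 → A
  i= 4: K-B =  9 → J
  i= 5: T-C = 17 → R
  i= 6: T-T =  0 → A
  i= 7: E-R = 13 → N
  i= 8: F-B =  4 → E
  i= 9: O-I =  6 → G
  i=10: V-W = 25 → Z
  i=11: B-B =  0 → A
  i=12: J-A =  9 → J
  i=13: K-T = 17 → R
  i=14: A-A =  0 → A
  i=15: L-Y = 13 → N
  i=16: Z-V =  4 → E
  i=17: F-Z =  6 → G
  i=18: A-B = 25 → Z
  i=19: W-W =  0 → A
  i=20: J-A =  9 → J
  i=21: T-C = 17 → R
  i=22: U-U =  0 → A
  i=23: G-T = 13 → N
  i=24: Y-U =  4 → E
  i=25: M-G =  6 → G
  i=26: C-D = 25 → Z
  i=27: T-T =  0 → A
  i=28: I-Z =  9 → J
  i=29: M-V = 17 → R
  i=30: I-I =  0 → A
  i=31: G-T = 13 → N
  i=32: T-P =  4 → E
  i=33: Y-S =  6 → G
  i=34: Y-Z = 25 → Z
  shifts repeat with period 8: EGZAJRAN

EGZAJRAN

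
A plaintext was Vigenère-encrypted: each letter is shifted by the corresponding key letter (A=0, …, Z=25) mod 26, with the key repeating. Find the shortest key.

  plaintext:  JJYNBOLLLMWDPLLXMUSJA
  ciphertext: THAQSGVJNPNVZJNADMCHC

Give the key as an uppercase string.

  i= 0: T-J = 10 → K
  i= 1: H-J = 24 → Y
  i= 2: A-Y =  2 → C
  i= 3: Q-N =  3 → D
  i= 4: S-B = 17 → R
  i= 5: G-O = 18 → S
  i= 6: V-L = 10 → K
  i= 7: J-L = 24 → Y
  i= 8: N-L =  2 → C
  i= 9: P-M =  3 → D
  i=10: N-W = 17 → R
  i=11: V-D = 18 → S
  i=12: Z-P = 10 → K
  i=13: J-L = 24 → Y
  i=14: N-L =  2 → C
  i=15: A-X =  3 → D
  i=16: D-M = 17 → R
  i=17: M-U = 18 → S
  i=18: C-S = 10 → K
  i=19: H-J = 24 → Y
  i=20: C-A =  2 → C
  shifts repeat with period 6: KYCDRS

KYCDRS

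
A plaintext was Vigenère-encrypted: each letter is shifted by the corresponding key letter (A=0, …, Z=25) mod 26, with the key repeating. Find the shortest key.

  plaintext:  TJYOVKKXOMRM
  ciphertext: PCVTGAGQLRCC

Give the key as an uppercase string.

WTXFLQ

  i= 0: P-T = 22 → W
  i= 1: C-J = 19 → T
  i= 2: V-Y = 23 → X
  i= 3: T-O =  5 → F
  i= 4: G-V = 11 → L
  i= 5: A-K = 16 → Q
  i= 6: G-K = 22 → W
  i= 7: Q-X = 19 → T
  i= 8: L-O = 23 → X
  i= 9: R-M =  5 → F
  i=10: C-R = 11 → L
  i=11: C-M = 16 → Q
  shifts repeat with period 6: WTXFLQ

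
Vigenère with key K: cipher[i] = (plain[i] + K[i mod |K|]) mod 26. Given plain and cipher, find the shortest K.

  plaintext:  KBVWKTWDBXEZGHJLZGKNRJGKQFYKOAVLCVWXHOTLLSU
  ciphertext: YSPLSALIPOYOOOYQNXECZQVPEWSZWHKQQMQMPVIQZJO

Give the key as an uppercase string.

  i= 0: Y-K = 14 → O
  i= 1: S-B = 17 → R
  i= 2: P-V = 20 → U
  i= 3: L-W = 15 → P
  i= 4: S-K =  8 → I
  i= 5: A-T =  7 → H
  i= 6: L-W = 15 → P
  i= 7: I-D =  5 → F
  i= 8: P-B = 14 → O
  i= 9: O-X = 17 → R
  i=10: Y-E = 20 → U
  i=11: O-Z = 15 → P
  i=12: O-G =  8 → I
  i=13: O-H =  7 → H
  i=14: Y-J = 15 → P
  i=15: Q-L =  5 → F
  i=16: N-Z = 14 → O
  i=17: X-G = 17 → R
  i=18: E-K = 20 → U
  i=19: C-N = 15 → P
  i=20: Z-R =  8 → I
  i=21: Q-J =  7 → H
  i=22: V-G = 15 → P
  i=23: P-K =  5 → F
  i=24: E-Q = 14 → O
  i=25: W-F = 17 → R
  i=26: S-Y = 20 → U
  i=27: Z-K = 15 → P
  i=28: W-O =  8 → I
  i=29: H-A =  7 → H
  i=30: K-V = 15 → P
  i=31: Q-L =  5 → F
  i=32: Q-C = 14 → O
  i=33: M-V = 17 → R
  i=34: Q-W = 20 → U
  i=35: M-X = 15 → P
  i=36: P-H =  8 → I
  i=37: V-O =  7 → H
  i=38: I-T = 15 → P
  i=39: Q-L =  5 → F
  i=40: Z-L = 14 → O
  i=41: J-S = 17 → R
  i=42: O-U = 20 → U
  shifts repeat with period 8: ORUPIHPF

ORUPIHPF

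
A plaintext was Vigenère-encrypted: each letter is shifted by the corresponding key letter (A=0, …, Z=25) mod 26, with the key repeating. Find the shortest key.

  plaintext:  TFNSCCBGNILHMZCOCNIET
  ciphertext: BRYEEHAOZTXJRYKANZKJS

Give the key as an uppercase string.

  i= 0: B-T =  8 → I
  i= 1: R-F = 12 → M
  i= 2: Y-N = 11 → L
  i= 3: E-S = 12 → M
  i= 4: E-C =  2 → C
  i= 5: H-C =  5 → F
  i= 6: A-B = 25 → Z
  i= 7: O-G =  8 → I
  i= 8: Z-N = 12 → M
  i= 9: T-I = 11 → L
  i=10: X-L = 12 → M
  i=11: J-H =  2 → C
  i=12: R-M =  5 → F
  i=13: Y-Z = 25 → Z
  i=14: K-C =  8 → I
  i=15: A-O = 12 → M
  i=16: N-C = 11 → L
  i=17: Z-N = 12 → M
  i=18: K-I =  2 → C
  i=19: J-E =  5 → F
  i=20: S-T = 25 → Z
  shifts repeat with period 7: IMLMCFZ

IMLMCFZ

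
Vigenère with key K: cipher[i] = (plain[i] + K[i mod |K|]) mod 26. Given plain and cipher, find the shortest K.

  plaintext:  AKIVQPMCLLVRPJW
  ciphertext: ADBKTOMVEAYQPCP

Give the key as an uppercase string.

  i= 0: A-A =  0 → A
  i= 1: D-K = 19 → T
  i= 2: B-I = 19 → T
  i= 3: K-V = 15 → P
  i= 4: T-Q =  3 → D
  i= 5: O-P = 25 → Z
  i= 6: M-M =  0 → A
  i= 7: V-C = 19 → T
  i= 8: E-L = 19 → T
  i= 9: A-L = 15 → P
  i=10: Y-V =  3 → D
  i=11: Q-R = 25 → Z
  i=12: P-P =  0 → A
  i=13: C-J = 19 → T
  i=14: P-W = 19 → T
  shifts repeat with period 6: ATTPDZ

ATTPDZ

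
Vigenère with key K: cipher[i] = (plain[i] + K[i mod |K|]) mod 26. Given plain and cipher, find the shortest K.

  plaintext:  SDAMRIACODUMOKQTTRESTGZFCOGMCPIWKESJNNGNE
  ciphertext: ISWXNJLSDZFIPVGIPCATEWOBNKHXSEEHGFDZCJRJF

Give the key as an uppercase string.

QPWLWBL

  i= 0: I-S = 16 → Q
  i= 1: S-D = 15 → P
  i= 2: W-A = 22 → W
  i= 3: X-M = 11 → L
  i= 4: N-R = 22 → W
  i= 5: J-I =  1 → B
  i= 6: L-A = 11 → L
  i= 7: S-C = 16 → Q
  i= 8: D-O = 15 → P
  i= 9: Z-D = 22 → W
  i=10: F-U = 11 → L
  i=11: I-M = 22 → W
  i=12: P-O =  1 → B
  i=13: V-K = 11 → L
  i=14: G-Q = 16 → Q
  i=15: I-T = 15 → P
  i=16: P-T = 22 → W
  i=17: C-R = 11 → L
  i=18: A-E = 22 → W
  i=19: T-S =  1 → B
  i=20: E-T = 11 → L
  i=21: W-G = 16 → Q
  i=22: O-Z = 15 → P
  i=23: B-F = 22 → W
  i=24: N-C = 11 → L
  i=25: K-O = 22 → W
  i=26: H-G =  1 → B
  i=27: X-M = 11 → L
  i=28: S-C = 16 → Q
  i=29: E-P = 15 → P
  i=30: E-I = 22 → W
  i=31: H-W = 11 → L
  i=32: G-K = 22 → W
  i=33: F-E =  1 → B
  i=34: D-S = 11 → L
  i=35: Z-J = 16 → Q
  i=36: C-N = 15 → P
  i=37: J-N = 22 → W
  i=38: R-G = 11 → L
  i=39: J-N = 22 → W
  i=40: F-E =  1 → B
  shifts repeat with period 7: QPWLWBL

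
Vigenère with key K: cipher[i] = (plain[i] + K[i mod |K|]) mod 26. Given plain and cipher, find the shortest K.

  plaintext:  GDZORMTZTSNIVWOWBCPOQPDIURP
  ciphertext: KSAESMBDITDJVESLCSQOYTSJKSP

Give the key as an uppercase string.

  i= 0: K-G =  4 → E
  i= 1: S-D = 15 → P
  i= 2: A-Z =  1 → B
  i= 3: E-O = 16 → Q
  i= 4: S-R =  1 → B
  i= 5: M-M =  0 → A
  i= 6: B-T =  8 → I
  i= 7: D-Z =  4 → E
  i= 8: I-T = 15 → P
  i= 9: T-S =  1 → B
  i=10: D-N = 16 → Q
  i=11: J-I =  1 → B
  i=12: V-V =  0 → A
  i=13: E-W =  8 → I
  i=14: S-O =  4 → E
  i=15: L-W = 15 → P
  i=16: C-B =  1 → B
  i=17: S-C = 16 → Q
  i=18: Q-P =  1 → B
  i=19: O-O =  0 → A
  i=20: Y-Q =  8 → I
  i=21: T-P =  4 → E
  i=22: S-D = 15 → P
  i=23: J-I =  1 → B
  i=24: K-U = 16 → Q
  i=25: S-R =  1 → B
  i=26: P-P =  0 → A
  shifts repeat with period 7: EPBQBAI

EPBQBAI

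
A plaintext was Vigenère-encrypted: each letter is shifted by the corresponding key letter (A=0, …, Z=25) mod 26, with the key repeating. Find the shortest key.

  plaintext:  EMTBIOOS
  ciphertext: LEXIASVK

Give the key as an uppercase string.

  i= 0: L-E =  7 → H
  i= 1: E-M = 18 → S
  i= 2: X-T =  4 → E
  i= 3: I-B =  7 → H
  i= 4: A-I = 18 → S
  i= 5: S-O =  4 → E
  i= 6: V-O =  7 → H
  i= 7: K-S = 18 → S
  shifts repeat with period 3: HSE

HSE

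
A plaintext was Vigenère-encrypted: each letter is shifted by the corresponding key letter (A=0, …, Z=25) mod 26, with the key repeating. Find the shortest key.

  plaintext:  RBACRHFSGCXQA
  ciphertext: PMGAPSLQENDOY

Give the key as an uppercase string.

YLGY

  i= 0: P-R = 24 → Y
  i= 1: M-B = 11 → L
  i= 2: G-A =  6 → G
  i= 3: A-C = 24 → Y
  i= 4: P-R = 24 → Y
  i= 5: S-H = 11 → L
  i= 6: L-F =  6 → G
  i= 7: Q-S = 24 → Y
  i= 8: E-G = 24 → Y
  i= 9: N-C = 11 → L
  i=10: D-X =  6 → G
  i=11: O-Q = 24 → Y
  i=12: Y-A = 24 → Y
  shifts repeat with period 4: YLGY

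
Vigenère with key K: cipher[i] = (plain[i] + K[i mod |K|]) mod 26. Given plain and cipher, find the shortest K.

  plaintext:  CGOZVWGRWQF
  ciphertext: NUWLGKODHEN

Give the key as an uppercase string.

  i= 0: N-C = 11 → L
  i= 1: U-G = 14 → O
  i= 2: W-O =  8 → I
  i= 3: L-Z = 12 → M
  i= 4: G-V = 11 → L
  i= 5: K-W = 14 → O
  i= 6: O-G =  8 → I
  i= 7: D-R = 12 → M
  i= 8: H-W = 11 → L
  i= 9: E-Q = 14 → O
  i=10: N-F =  8 → I
  shifts repeat with period 4: LOIM

LOIM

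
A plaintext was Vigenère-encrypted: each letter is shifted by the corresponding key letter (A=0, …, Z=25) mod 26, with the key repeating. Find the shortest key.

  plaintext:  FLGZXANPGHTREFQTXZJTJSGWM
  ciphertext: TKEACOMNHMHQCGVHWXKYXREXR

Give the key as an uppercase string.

  i= 0: T-F = 14 → O
  i= 1: K-L = 25 → Z
  i= 2: E-G = 24 → Y
  i= 3: A-Z =  1 → B
  i= 4: C-X =  5 → F
  i= 5: O-A = 14 → O
  i= 6: M-N = 25 → Z
  i= 7: N-P = 24 → Y
  i= 8: H-G =  1 → B
  i= 9: M-H =  5 → F
  i=10: H-T = 14 → O
  i=11: Q-R = 25 → Z
  i=12: C-E = 24 → Y
  i=13: G-F =  1 → B
  i=14: V-Q =  5 → F
  i=15: H-T = 14 → O
  i=16: W-X = 25 → Z
  i=17: X-Z = 24 → Y
  i=18: K-J =  1 → B
  i=19: Y-T =  5 → F
  i=20: X-J = 14 → O
  i=21: R-S = 25 → Z
  i=22: E-G = 24 → Y
  i=23: X-W =  1 → B
  i=24: R-M =  5 → F
  shifts repeat with period 5: OZYBF

OZYBF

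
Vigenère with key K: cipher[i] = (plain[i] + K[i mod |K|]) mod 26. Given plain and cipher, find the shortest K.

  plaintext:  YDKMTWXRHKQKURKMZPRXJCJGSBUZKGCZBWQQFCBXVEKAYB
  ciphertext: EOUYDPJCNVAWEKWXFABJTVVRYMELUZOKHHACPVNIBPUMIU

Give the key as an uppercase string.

GLKMKTML

  i= 0: E-Y =  6 → G
  i= 1: O-D = 11 → L
  i= 2: U-K = 10 → K
  i= 3: Y-M = 12 → M
  i= 4: D-T = 10 → K
  i= 5: P-W = 19 → T
  i= 6: J-X = 12 → M
  i= 7: C-R = 11 → L
  i= 8: N-H =  6 → G
  i= 9: V-K = 11 → L
  i=10: A-Q = 10 → K
  i=11: W-K = 12 → M
  i=12: E-U = 10 → K
  i=13: K-R = 19 → T
  i=14: W-K = 12 → M
  i=15: X-M = 11 → L
  i=16: F-Z =  6 → G
  i=17: A-P = 11 → L
  i=18: B-R = 10 → K
  i=19: J-X = 12 → M
  i=20: T-J = 10 → K
  i=21: V-C = 19 → T
  i=22: V-J = 12 → M
  i=23: R-G = 11 → L
  i=24: Y-S =  6 → G
  i=25: M-B = 11 → L
  i=26: E-U = 10 → K
  i=27: L-Z = 12 → M
  i=28: U-K = 10 → K
  i=29: Z-G = 19 → T
  i=30: O-C = 12 → M
  i=31: K-Z = 11 → L
  i=32: H-B =  6 → G
  i=33: H-W = 11 → L
  i=34: A-Q = 10 → K
  i=35: C-Q = 12 → M
  i=36: P-F = 10 → K
  i=37: V-C = 19 → T
  i=38: N-B = 12 → M
  i=39: I-X = 11 → L
  i=40: B-V =  6 → G
  i=41: P-E = 11 → L
  i=42: U-K = 10 → K
  i=43: M-A = 12 → M
  i=44: I-Y = 10 → K
  i=45: U-B = 19 → T
  shifts repeat with period 8: GLKMKTML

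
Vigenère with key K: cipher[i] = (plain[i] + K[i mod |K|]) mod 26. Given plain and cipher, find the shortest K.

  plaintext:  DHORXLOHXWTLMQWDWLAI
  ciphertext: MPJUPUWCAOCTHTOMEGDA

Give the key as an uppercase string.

JIVDS

  i= 0: M-D =  9 → J
  i= 1: P-H =  8 → I
  i= 2: J-O = 21 → V
  i= 3: U-R =  3 → D
  i= 4: P-X = 18 → S
  i= 5: U-L =  9 → J
  i= 6: W-O =  8 → I
  i= 7: C-H = 21 → V
  i= 8: A-X =  3 → D
  i= 9: O-W = 18 → S
  i=10: C-T =  9 → J
  i=11: T-L =  8 → I
  i=12: H-M = 21 → V
  i=13: T-Q =  3 → D
  i=14: O-W = 18 → S
  i=15: M-D =  9 → J
  i=16: E-W =  8 → I
  i=17: G-L = 21 → V
  i=18: D-A =  3 → D
  i=19: A-I = 18 → S
  shifts repeat with period 5: JIVDS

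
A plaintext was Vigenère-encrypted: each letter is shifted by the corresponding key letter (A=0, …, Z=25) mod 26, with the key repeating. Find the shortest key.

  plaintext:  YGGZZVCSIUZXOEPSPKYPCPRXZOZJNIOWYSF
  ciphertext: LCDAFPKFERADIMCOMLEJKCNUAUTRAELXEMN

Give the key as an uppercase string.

NWXBGUI

  i= 0: L-Y = 13 → N
  i= 1: C-G = 22 → W
  i= 2: D-G = 23 → X
  i= 3: A-Z =  1 → B
  i= 4: F-Z =  6 → G
  i= 5: P-V = 20 → U
  i= 6: K-C =  8 → I
  i= 7: F-S = 13 → N
  i= 8: E-I = 22 → W
  i= 9: R-U = 23 → X
  i=10: A-Z =  1 → B
  i=11: D-X =  6 → G
  i=12: I-O = 20 → U
  i=13: M-E =  8 → I
  i=14: C-P = 13 → N
  i=15: O-S = 22 → W
  i=16: M-P = 23 → X
  i=17: L-K =  1 → B
  i=18: E-Y =  6 → G
  i=19: J-P = 20 → U
  i=20: K-C =  8 → I
  i=21: C-P = 13 → N
  i=22: N-R = 22 → W
  i=23: U-X = 23 → X
  i=24: A-Z =  1 → B
  i=25: U-O =  6 → G
  i=26: T-Z = 20 → U
  i=27: R-J =  8 → I
  i=28: A-N = 13 → N
  i=29: E-I = 22 → W
  i=30: L-O = 23 → X
  i=31: X-W =  1 → B
  i=32: E-Y =  6 → G
  i=33: M-S = 20 → U
  i=34: N-F =  8 → I
  shifts repeat with period 7: NWXBGUI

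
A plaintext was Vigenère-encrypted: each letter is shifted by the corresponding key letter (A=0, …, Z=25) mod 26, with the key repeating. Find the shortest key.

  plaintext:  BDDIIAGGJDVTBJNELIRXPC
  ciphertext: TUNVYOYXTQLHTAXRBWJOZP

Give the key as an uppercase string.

  i= 0: T-B = 18 → S
  i= 1: U-D = 17 → R
  i= 2: N-D = 10 → K
  i= 3: V-I = 13 → N
  i= 4: Y-I = 16 → Q
  i= 5: O-A = 14 → O
  i= 6: Y-G = 18 → S
  i= 7: X-G = 17 → R
  i= 8: T-J = 10 → K
  i= 9: Q-D = 13 → N
  i=10: L-V = 16 → Q
  i=11: H-T = 14 → O
  i=12: T-B = 18 → S
  i=13: A-J = 17 → R
  i=14: X-N = 10 → K
  i=15: R-E = 13 → N
  i=16: B-L = 16 → Q
  i=17: W-I = 14 → O
  i=18: J-R = 18 → S
  i=19: O-X = 17 → R
  i=20: Z-P = 10 → K
  i=21: P-C = 13 → N
  shifts repeat with period 6: SRKNQO

SRKNQO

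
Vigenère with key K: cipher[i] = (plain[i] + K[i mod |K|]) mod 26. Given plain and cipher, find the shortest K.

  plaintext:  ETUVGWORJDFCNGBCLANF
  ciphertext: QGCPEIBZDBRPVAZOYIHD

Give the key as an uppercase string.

  i= 0: Q-E = 12 → M
  i= 1: G-T = 13 → N
  i= 2: C-U =  8 → I
  i= 3: P-V = 20 → U
  i= 4: E-G = 24 → Y
  i= 5: I-W = 12 → M
  i= 6: B-O = 13 → N
  i= 7: Z-R =  8 → I
  i= 8: D-J = 20 → U
  i= 9: B-D = 24 → Y
  i=10: R-F = 12 → M
  i=11: P-C = 13 → N
  i=12: V-N =  8 → I
  i=13: A-G = 20 → U
  i=14: Z-B = 24 → Y
  i=15: O-C = 12 → M
  i=16: Y-L = 13 → N
  i=17: I-A =  8 → I
  i=18: H-N = 20 → U
  i=19: D-F = 24 → Y
  shifts repeat with period 5: MNIUY

MNIUY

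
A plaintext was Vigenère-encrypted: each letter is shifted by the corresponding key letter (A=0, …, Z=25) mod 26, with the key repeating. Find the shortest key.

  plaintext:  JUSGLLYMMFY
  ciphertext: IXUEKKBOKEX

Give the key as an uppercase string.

ZDCYZ

  i= 0: I-J = 25 → Z
  i= 1: X-U =  3 → D
  i= 2: U-S =  2 → C
  i= 3: E-G = 24 → Y
  i= 4: K-L = 25 → Z
  i= 5: K-L = 25 → Z
  i= 6: B-Y =  3 → D
  i= 7: O-M =  2 → C
  i= 8: K-M = 24 → Y
  i= 9: E-F = 25 → Z
  i=10: X-Y = 25 → Z
  shifts repeat with period 5: ZDCYZ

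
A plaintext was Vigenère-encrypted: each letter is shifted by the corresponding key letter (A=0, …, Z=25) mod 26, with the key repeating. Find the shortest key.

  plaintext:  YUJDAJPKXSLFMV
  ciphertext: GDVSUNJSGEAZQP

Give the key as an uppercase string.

IJMPUEU

  i= 0: G-Y =  8 → I
  i= 1: D-U =  9 → J
  i= 2: V-J = 12 → M
  i= 3: S-D = 15 → P
  i= 4: U-A = 20 → U
  i= 5: N-J =  4 → E
  i= 6: J-P = 20 → U
  i= 7: S-K =  8 → I
  i= 8: G-X =  9 → J
  i= 9: E-S = 12 → M
  i=10: A-L = 15 → P
  i=11: Z-F = 20 → U
  i=12: Q-M =  4 → E
  i=13: P-V = 20 → U
  shifts repeat with period 7: IJMPUEU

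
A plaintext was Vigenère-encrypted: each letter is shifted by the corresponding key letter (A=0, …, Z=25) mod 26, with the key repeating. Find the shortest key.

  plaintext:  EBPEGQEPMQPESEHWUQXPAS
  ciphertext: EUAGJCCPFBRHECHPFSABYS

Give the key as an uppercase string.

ATLCDMY

  i= 0: E-E =  0 → A
  i= 1: U-B = 19 → T
  i= 2: A-P = 11 → L
  i= 3: G-E =  2 → C
  i= 4: J-G =  3 → D
  i= 5: C-Q = 12 → M
  i= 6: C-E = 24 → Y
  i= 7: P-P =  0 → A
  i= 8: F-M = 19 → T
  i= 9: B-Q = 11 → L
  i=10: R-P =  2 → C
  i=11: H-E =  3 → D
  i=12: E-S = 12 → M
  i=13: C-E = 24 → Y
  i=14: H-H =  0 → A
  i=15: P-W = 19 → T
  i=16: F-U = 11 → L
  i=17: S-Q =  2 → C
  i=18: A-X =  3 → D
  i=19: B-P = 12 → M
  i=20: Y-A = 24 → Y
  i=21: S-S =  0 → A
  shifts repeat with period 7: ATLCDMY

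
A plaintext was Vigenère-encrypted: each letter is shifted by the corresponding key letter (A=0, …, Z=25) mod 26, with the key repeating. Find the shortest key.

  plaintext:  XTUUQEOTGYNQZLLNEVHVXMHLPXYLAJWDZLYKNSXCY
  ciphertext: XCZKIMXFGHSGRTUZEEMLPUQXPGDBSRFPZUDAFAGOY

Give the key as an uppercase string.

AJFQSIJM

  i= 0: X-X =  0 → A
  i= 1: C-T =  9 → J
  i= 2: Z-U =  5 → F
  i= 3: K-U = 16 → Q
  i= 4: I-Q = 18 → S
  i= 5: M-E =  8 → I
  i= 6: X-O =  9 → J
  i= 7: F-T = 12 → M
  i= 8: G-G =  0 → A
  i= 9: H-Y =  9 → J
  i=10: S-N =  5 → F
  i=11: G-Q = 16 → Q
  i=12: R-Z = 18 → S
  i=13: T-L =  8 → I
  i=14: U-L =  9 → J
  i=15: Z-N = 12 → M
  i=16: E-E =  0 → A
  i=17: E-V =  9 → J
  i=18: M-H =  5 → F
  i=19: L-V = 16 → Q
  i=20: P-X = 18 → S
  i=21: U-M =  8 → I
  i=22: Q-H =  9 → J
  i=23: X-L = 12 → M
  i=24: P-P =  0 → A
  i=25: G-X =  9 → J
  i=26: D-Y =  5 → F
  i=27: B-L = 16 → Q
  i=28: S-A = 18 → S
  i=29: R-J =  8 → I
  i=30: F-W =  9 → J
  i=31: P-D = 12 → M
  i=32: Z-Z =  0 → A
  i=33: U-L =  9 → J
  i=34: D-Y =  5 → F
  i=35: A-K = 16 → Q
  i=36: F-N = 18 → S
  i=37: A-S =  8 → I
  i=38: G-X =  9 → J
  i=39: O-C = 12 → M
  i=40: Y-Y =  0 → A
  shifts repeat with period 8: AJFQSIJM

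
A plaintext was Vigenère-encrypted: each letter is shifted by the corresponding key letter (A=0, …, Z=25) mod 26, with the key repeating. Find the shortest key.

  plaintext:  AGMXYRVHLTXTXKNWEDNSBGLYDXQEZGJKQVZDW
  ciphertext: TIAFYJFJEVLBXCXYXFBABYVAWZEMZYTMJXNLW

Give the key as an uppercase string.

TCOIASKC

  i= 0: T-A = 19 → T
  i= 1: I-G =  2 → C
  i= 2: A-M = 14 → O
  i= 3: F-X =  8 → I
  i= 4: Y-Y =  0 → A
  i= 5: J-R = 18 → S
  i= 6: F-V = 10 → K
  i= 7: J-H =  2 → C
  i= 8: E-L = 19 → T
  i= 9: V-T =  2 → C
  i=10: L-X = 14 → O
  i=11: B-T =  8 → I
  i=12: X-X =  0 → A
  i=13: C-K = 18 → S
  i=14: X-N = 10 → K
  i=15: Y-W =  2 → C
  i=16: X-E = 19 → T
  i=17: F-D =  2 → C
  i=18: B-N = 14 → O
  i=19: A-S =  8 → I
  i=20: B-B =  0 → A
  i=21: Y-G = 18 → S
  i=22: V-L = 10 → K
  i=23: A-Y =  2 → C
  i=24: W-D = 19 → T
  i=25: Z-X =  2 → C
  i=26: E-Q = 14 → O
  i=27: M-E =  8 → I
  i=28: Z-Z =  0 → A
  i=29: Y-G = 18 → S
  i=30: T-J = 10 → K
  i=31: M-K =  2 → C
  i=32: J-Q = 19 → T
  i=33: X-V =  2 → C
  i=34: N-Z = 14 → O
  i=35: L-D =  8 → I
  i=36: W-W =  0 → A
  shifts repeat with period 8: TCOIASKC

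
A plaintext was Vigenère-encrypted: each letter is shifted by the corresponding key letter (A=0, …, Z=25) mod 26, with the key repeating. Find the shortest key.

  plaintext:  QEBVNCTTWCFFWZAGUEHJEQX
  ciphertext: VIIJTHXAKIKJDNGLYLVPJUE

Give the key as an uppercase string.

FEHOG

  i= 0: V-Q =  5 → F
  i= 1: I-E =  4 → E
  i= 2: I-B =  7 → H
  i= 3: J-V = 14 → O
  i= 4: T-N =  6 → G
  i= 5: H-C =  5 → F
  i= 6: X-T =  4 → E
  i= 7: A-T =  7 → H
  i= 8: K-W = 14 → O
  i= 9: I-C =  6 → G
  i=10: K-F =  5 → F
  i=11: J-F =  4 → E
  i=12: D-W =  7 → H
  i=13: N-Z = 14 → O
  i=14: G-A =  6 → G
  i=15: L-G =  5 → F
  i=16: Y-U =  4 → E
  i=17: L-E =  7 → H
  i=18: V-H = 14 → O
  i=19: P-J =  6 → G
  i=20: J-E =  5 → F
  i=21: U-Q =  4 → E
  i=22: E-X =  7 → H
  shifts repeat with period 5: FEHOG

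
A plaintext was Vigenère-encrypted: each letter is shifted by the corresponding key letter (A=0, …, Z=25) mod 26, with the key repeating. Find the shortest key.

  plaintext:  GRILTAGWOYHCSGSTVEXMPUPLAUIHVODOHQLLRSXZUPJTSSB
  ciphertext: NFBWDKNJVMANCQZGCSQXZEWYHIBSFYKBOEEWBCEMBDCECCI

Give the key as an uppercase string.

  i= 0: N-G =  7 → H
  i= 1: F-R = 14 → O
  i= 2: B-I = 19 → T
  i= 3: W-L = 11 → L
  i= 4: D-T = 10 → K
  i= 5: K-A = 10 → K
  i= 6: N-G =  7 → H
  i= 7: J-W = 13 → N
  i= 8: V-O =  7 → H
  i= 9: M-Y = 14 → O
  i=10: A-H = 19 → T
  i=11: N-C = 11 → L
  i=12: C-S = 10 → K
  i=13: Q-G = 10 → K
  i=14: Z-S =  7 → H
  i=15: G-T = 13 → N
  i=16: C-V =  7 → H
  i=17: S-E = 14 → O
  i=18: Q-X = 19 → T
  i=19: X-M = 11 → L
  i=20: Z-P = 10 → K
  i=21: E-U = 10 → K
  i=22: W-P =  7 → H
  i=23: Y-L = 13 → N
  i=24: H-A =  7 → H
  i=25: I-U = 14 → O
  i=26: B-I = 19 → T
  i=27: S-H = 11 → L
  i=28: F-V = 10 → K
  i=29: Y-O = 10 → K
  i=30: K-D =  7 → H
  i=31: B-O = 13 → N
  i=32: O-H =  7 → H
  i=33: E-Q = 14 → O
  i=34: E-L = 19 → T
  i=35: W-L = 11 → L
  i=36: B-R = 10 → K
  i=37: C-S = 10 → K
  i=38: E-X =  7 → H
  i=39: M-Z = 13 → N
  i=40: B-U =  7 → H
  i=41: D-P = 14 → O
  i=42: C-J = 19 → T
  i=43: E-T = 11 → L
  i=44: C-S = 10 → K
  i=45: C-S = 10 → K
  i=46: I-B =  7 → H
  shifts repeat with period 8: HOTLKKHN

HOTLKKHN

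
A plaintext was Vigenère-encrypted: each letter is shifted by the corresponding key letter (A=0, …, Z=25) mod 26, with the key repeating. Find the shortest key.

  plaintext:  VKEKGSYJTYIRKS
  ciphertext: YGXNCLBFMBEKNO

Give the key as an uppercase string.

  i= 0: Y-V =  3 → D
  i= 1: G-K = 22 → W
  i= 2: X-E = 19 → T
  i= 3: N-K =  3 → D
  i= 4: C-G = 22 → W
  i= 5: L-S = 19 → T
  i= 6: B-Y =  3 → D
  i= 7: F-J = 22 → W
  i= 8: M-T = 19 → T
  i= 9: B-Y =  3 → D
  i=10: E-I = 22 → W
  i=11: K-R = 19 → T
  i=12: N-K =  3 → D
  i=13: O-S = 22 → W
  shifts repeat with period 3: DWT

DWT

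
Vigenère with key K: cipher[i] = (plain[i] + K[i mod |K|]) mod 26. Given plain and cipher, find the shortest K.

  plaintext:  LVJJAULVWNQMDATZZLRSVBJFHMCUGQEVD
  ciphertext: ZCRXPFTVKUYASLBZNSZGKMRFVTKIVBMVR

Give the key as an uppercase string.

OHIOPLIA

  i= 0: Z-L = 14 → O
  i= 1: C-V =  7 → H
  i= 2: R-J =  8 → I
  i= 3: X-J = 14 → O
  i= 4: P-A = 15 → P
  i= 5: F-U = 11 → L
  i= 6: T-L =  8 → I
  i= 7: V-V =  0 → A
  i= 8: K-W = 14 → O
  i= 9: U-N =  7 → H
  i=10: Y-Q =  8 → I
  i=11: A-M = 14 → O
  i=12: S-D = 15 → P
  i=13: L-A = 11 → L
  i=14: B-T =  8 → I
  i=15: Z-Z =  0 → A
  i=16: N-Z = 14 → O
  i=17: S-L =  7 → H
  i=18: Z-R =  8 → I
  i=19: G-S = 14 → O
  i=20: K-V = 15 → P
  i=21: M-B = 11 → L
  i=22: R-J =  8 → I
  i=23: F-F =  0 → A
  i=24: V-H = 14 → O
  i=25: T-M =  7 → H
  i=26: K-C =  8 → I
  i=27: I-U = 14 → O
  i=28: V-G = 15 → P
  i=29: B-Q = 11 → L
  i=30: M-E =  8 → I
  i=31: V-V =  0 → A
  i=32: R-D = 14 → O
  shifts repeat with period 8: OHIOPLIA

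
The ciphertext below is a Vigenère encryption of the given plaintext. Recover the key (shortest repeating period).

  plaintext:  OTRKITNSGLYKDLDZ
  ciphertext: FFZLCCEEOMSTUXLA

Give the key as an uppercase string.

  i= 0: F-O = 17 → R
  i= 1: F-T = 12 → M
  i= 2: Z-R =  8 → I
  i= 3: L-K =  1 → B
  i= 4: C-I = 20 → U
  i= 5: C-T =  9 → J
  i= 6: E-N = 17 → R
  i= 7: E-S = 12 → M
  i= 8: O-G =  8 → I
  i= 9: M-L =  1 → B
  i=10: S-Y = 20 → U
  i=11: T-K =  9 → J
  i=12: U-D = 17 → R
  i=13: X-L = 12 → M
  i=14: L-D =  8 → I
  i=15: A-Z =  1 → B
  shifts repeat with period 6: RMIBUJ

RMIBUJ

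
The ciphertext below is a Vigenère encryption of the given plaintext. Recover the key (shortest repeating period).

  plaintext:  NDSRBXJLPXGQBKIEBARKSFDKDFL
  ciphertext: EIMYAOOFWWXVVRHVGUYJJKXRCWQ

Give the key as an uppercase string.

  i= 0: E-N = 17 → R
  i= 1: I-D =  5 → F
  i= 2: M-S = 20 → U
  i= 3: Y-R =  7 → H
  i= 4: A-B = 25 → Z
  i= 5: O-X = 17 → R
  i= 6: O-J =  5 → F
  i= 7: F-L = 20 → U
  i= 8: W-P =  7 → H
  i= 9: W-X = 25 → Z
  i=10: X-G = 17 → R
  i=11: V-Q =  5 → F
  i=12: V-B = 20 → U
  i=13: R-K =  7 → H
  i=14: H-I = 25 → Z
  i=15: V-E = 17 → R
  i=16: G-B =  5 → F
  i=17: U-A = 20 → U
  i=18: Y-R =  7 → H
  i=19: J-K = 25 → Z
  i=20: J-S = 17 → R
  i=21: K-F =  5 → F
  i=22: X-D = 20 → U
  i=23: R-K =  7 → H
  i=24: C-D = 25 → Z
  i=25: W-F = 17 → R
  i=26: Q-L =  5 → F
  shifts repeat with period 5: RFUHZ

RFUHZ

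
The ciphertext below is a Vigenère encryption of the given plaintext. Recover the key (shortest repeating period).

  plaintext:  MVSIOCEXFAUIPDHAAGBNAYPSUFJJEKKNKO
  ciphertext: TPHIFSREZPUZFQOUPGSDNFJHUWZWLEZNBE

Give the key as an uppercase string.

HUPARQN

  i= 0: T-M =  7 → H
  i= 1: P-V = 20 → U
  i= 2: H-S = 15 → P
  i= 3: I-I =  0 → A
  i= 4: F-O = 17 → R
  i= 5: S-C = 16 → Q
  i= 6: R-E = 13 → N
  i= 7: E-X =  7 → H
  i= 8: Z-F = 20 → U
  i= 9: P-A = 15 → P
  i=10: U-U =  0 → A
  i=11: Z-I = 17 → R
  i=12: F-P = 16 → Q
  i=13: Q-D = 13 → N
  i=14: O-H =  7 → H
  i=15: U-A = 20 → U
  i=16: P-A = 15 → P
  i=17: G-G =  0 → A
  i=18: S-B = 17 → R
  i=19: D-N = 16 → Q
  i=20: N-A = 13 → N
  i=21: F-Y =  7 → H
  i=22: J-P = 20 → U
  i=23: H-S = 15 → P
  i=24: U-U =  0 → A
  i=25: W-F = 17 → R
  i=26: Z-J = 16 → Q
  i=27: W-J = 13 → N
  i=28: L-E =  7 → H
  i=29: E-K = 20 → U
  i=30: Z-K = 15 → P
  i=31: N-N =  0 → A
  i=32: B-K = 17 → R
  i=33: E-O = 16 → Q
  shifts repeat with period 7: HUPARQN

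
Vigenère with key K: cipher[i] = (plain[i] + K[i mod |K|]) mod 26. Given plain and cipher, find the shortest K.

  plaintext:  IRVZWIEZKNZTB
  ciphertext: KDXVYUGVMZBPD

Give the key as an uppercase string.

  i= 0: K-I =  2 → C
  i= 1: D-R = 12 → M
  i= 2: X-V =  2 → C
  i= 3: V-Z = 22 → W
  i= 4: Y-W =  2 → C
  i= 5: U-I = 12 → M
  i= 6: G-E =  2 → C
  i= 7: V-Z = 22 → W
  i= 8: M-K =  2 → C
  i= 9: Z-N = 12 → M
  i=10: B-Z =  2 → C
  i=11: P-T = 22 → W
  i=12: D-B =  2 → C
  shifts repeat with period 4: CMCW

CMCW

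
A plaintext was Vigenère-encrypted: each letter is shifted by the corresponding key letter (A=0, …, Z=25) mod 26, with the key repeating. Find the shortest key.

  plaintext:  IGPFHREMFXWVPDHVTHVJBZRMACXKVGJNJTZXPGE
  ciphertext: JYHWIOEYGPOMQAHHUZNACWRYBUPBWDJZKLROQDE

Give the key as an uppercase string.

BSSRBXAM

  i= 0: J-I =  1 → B
  i= 1: Y-G = 18 → S
  i= 2: H-P = 18 → S
  i= 3: W-F = 17 → R
  i= 4: I-H =  1 → B
  i= 5: O-R = 23 → X
  i= 6: E-E =  0 → A
  i= 7: Y-M = 12 → M
  i= 8: G-F =  1 → B
  i= 9: P-X = 18 → S
  i=10: O-W = 18 → S
  i=11: M-V = 17 → R
  i=12: Q-P =  1 → B
  i=13: A-D = 23 → X
  i=14: H-H =  0 → A
  i=15: H-V = 12 → M
  i=16: U-T =  1 → B
  i=17: Z-H = 18 → S
  i=18: N-V = 18 → S
  i=19: A-J = 17 → R
  i=20: C-B =  1 → B
  i=21: W-Z = 23 → X
  i=22: R-R =  0 → A
  i=23: Y-M = 12 → M
  i=24: B-A =  1 → B
  i=25: U-C = 18 → S
  i=26: P-X = 18 → S
  i=27: B-K = 17 → R
  i=28: W-V =  1 → B
  i=29: D-G = 23 → X
  i=30: J-J =  0 → A
  i=31: Z-N = 12 → M
  i=32: K-J =  1 → B
  i=33: L-T = 18 → S
  i=34: R-Z = 18 → S
  i=35: O-X = 17 → R
  i=36: Q-P =  1 → B
  i=37: D-G = 23 → X
  i=38: E-E =  0 → A
  shifts repeat with period 8: BSSRBXAM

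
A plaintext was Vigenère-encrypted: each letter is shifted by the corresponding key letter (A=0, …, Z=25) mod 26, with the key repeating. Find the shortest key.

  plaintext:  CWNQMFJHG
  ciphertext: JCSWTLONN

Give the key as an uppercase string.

  i= 0: J-C =  7 → H
  i= 1: C-W =  6 → G
  i= 2: S-N =  5 → F
  i= 3: W-Q =  6 → G
  i= 4: T-M =  7 → H
  i= 5: L-F =  6 → G
  i= 6: O-J =  5 → F
  i= 7: N-H =  6 → G
  i= 8: N-G =  7 → H
  shifts repeat with period 4: HGFG

HGFG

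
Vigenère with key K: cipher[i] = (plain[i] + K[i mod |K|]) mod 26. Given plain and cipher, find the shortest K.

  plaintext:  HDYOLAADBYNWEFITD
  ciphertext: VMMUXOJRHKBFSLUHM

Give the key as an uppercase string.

OJOGM

  i= 0: V-H = 14 → O
  i= 1: M-D =  9 → J
  i= 2: M-Y = 14 → O
  i= 3: U-O =  6 → G
  i= 4: X-L = 12 → M
  i= 5: O-A = 14 → O
  i= 6: J-A =  9 → J
  i= 7: R-D = 14 → O
  i= 8: H-B =  6 → G
  i= 9: K-Y = 12 → M
  i=10: B-N = 14 → O
  i=11: F-W =  9 → J
  i=12: S-E = 14 → O
  i=13: L-F =  6 → G
  i=14: U-I = 12 → M
  i=15: H-T = 14 → O
  i=16: M-D =  9 → J
  shifts repeat with period 5: OJOGM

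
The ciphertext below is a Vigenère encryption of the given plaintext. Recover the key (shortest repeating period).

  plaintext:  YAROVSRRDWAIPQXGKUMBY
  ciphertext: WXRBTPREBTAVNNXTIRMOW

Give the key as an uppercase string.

YXAN

  i= 0: W-Y = 24 → Y
  i= 1: X-A = 23 → X
  i= 2: R-R =  0 → A
  i= 3: B-O = 13 → N
  i= 4: T-V = 24 → Y
  i= 5: P-S = 23 → X
  i= 6: R-R =  0 → A
  i= 7: E-R = 13 → N
  i= 8: B-D = 24 → Y
  i= 9: T-W = 23 → X
  i=10: A-A =  0 → A
  i=11: V-I = 13 → N
  i=12: N-P = 24 → Y
  i=13: N-Q = 23 → X
  i=14: X-X =  0 → A
  i=15: T-G = 13 → N
  i=16: I-K = 24 → Y
  i=17: R-U = 23 → X
  i=18: M-M =  0 → A
  i=19: O-B = 13 → N
  i=20: W-Y = 24 → Y
  shifts repeat with period 4: YXAN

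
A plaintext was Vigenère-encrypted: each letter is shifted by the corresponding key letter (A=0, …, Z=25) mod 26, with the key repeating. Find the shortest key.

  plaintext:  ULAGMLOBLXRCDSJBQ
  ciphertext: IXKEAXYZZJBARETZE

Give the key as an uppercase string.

  i= 0: I-U = 14 → O
  i= 1: X-L = 12 → M
  i= 2: K-A = 10 → K
  i= 3: E-G = 24 → Y
  i= 4: A-M = 14 → O
  i= 5: X-L = 12 → M
  i= 6: Y-O = 10 → K
  i= 7: Z-B = 24 → Y
  i= 8: Z-L = 14 → O
  i= 9: J-X = 12 → M
  i=10: B-R = 10 → K
  i=11: A-C = 24 → Y
  i=12: R-D = 14 → O
  i=13: E-S = 12 → M
  i=14: T-J = 10 → K
  i=15: Z-B = 24 → Y
  i=16: E-Q = 14 → O
  shifts repeat with period 4: OMKY

OMKY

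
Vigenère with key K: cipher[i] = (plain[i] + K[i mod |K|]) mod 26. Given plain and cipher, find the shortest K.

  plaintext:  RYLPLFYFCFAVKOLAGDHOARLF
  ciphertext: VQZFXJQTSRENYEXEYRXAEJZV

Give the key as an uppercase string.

ESOQM

  i= 0: V-R =  4 → E
  i= 1: Q-Y = 18 → S
  i= 2: Z-L = 14 → O
  i= 3: F-P = 16 → Q
  i= 4: X-L = 12 → M
  i= 5: J-F =  4 → E
  i= 6: Q-Y = 18 → S
  i= 7: T-F = 14 → O
  i= 8: S-C = 16 → Q
  i= 9: R-F = 12 → M
  i=10: E-A =  4 → E
  i=11: N-V = 18 → S
  i=12: Y-K = 14 → O
  i=13: E-O = 16 → Q
  i=14: X-L = 12 → M
  i=15: E-A =  4 → E
  i=16: Y-G = 18 → S
  i=17: R-D = 14 → O
  i=18: X-H = 16 → Q
  i=19: A-O = 12 → M
  i=20: E-A =  4 → E
  i=21: J-R = 18 → S
  i=22: Z-L = 14 → O
  i=23: V-F = 16 → Q
  shifts repeat with period 5: ESOQM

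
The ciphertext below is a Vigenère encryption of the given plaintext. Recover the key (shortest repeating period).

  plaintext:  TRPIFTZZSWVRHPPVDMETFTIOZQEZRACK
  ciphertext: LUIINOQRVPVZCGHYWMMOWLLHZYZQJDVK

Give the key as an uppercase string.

  i= 0: L-T = 18 → S
  i= 1: U-R =  3 → D
  i= 2: I-P = 19 → T
  i= 3: I-I =  0 → A
  i= 4: N-F =  8 → I
  i= 5: O-T = 21 → V
  i= 6: Q-Z = 17 → R
  i= 7: R-Z = 18 → S
  i= 8: V-S =  3 → D
  i= 9: P-W = 19 → T
  i=10: V-V =  0 → A
  i=11: Z-R =  8 → I
  i=12: C-H = 21 → V
  i=13: G-P = 17 → R
  i=14: H-P = 18 → S
  i=15: Y-V =  3 → D
  i=16: W-D = 19 → T
  i=17: M-M =  0 → A
  i=18: M-E =  8 → I
  i=19: O-T = 21 → V
  i=20: W-F = 17 → R
  i=21: L-T = 18 → S
  i=22: L-I =  3 → D
  i=23: H-O = 19 → T
  i=24: Z-Z =  0 → A
  i=25: Y-Q =  8 → I
  i=26: Z-E = 21 → V
  i=27: Q-Z = 17 → R
  i=28: J-R = 18 → S
  i=29: D-A =  3 → D
  i=30: V-C = 19 → T
  i=31: K-K =  0 → A
  shifts repeat with period 7: SDTAIVR

SDTAIVR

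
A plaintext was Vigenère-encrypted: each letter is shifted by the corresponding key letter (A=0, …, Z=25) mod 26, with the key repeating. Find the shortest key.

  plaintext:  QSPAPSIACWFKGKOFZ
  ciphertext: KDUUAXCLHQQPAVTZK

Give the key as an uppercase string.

ULF

  i= 0: K-Q = 20 → U
  i= 1: D-S = 11 → L
  i= 2: U-P =  5 → F
  i= 3: U-A = 20 → U
  i= 4: A-P = 11 → L
  i= 5: X-S =  5 → F
  i= 6: C-I = 20 → U
  i= 7: L-A = 11 → L
  i= 8: H-C =  5 → F
  i= 9: Q-W = 20 → U
  i=10: Q-F = 11 → L
  i=11: P-K =  5 → F
  i=12: A-G = 20 → U
  i=13: V-K = 11 → L
  i=14: T-O =  5 → F
  i=15: Z-F = 20 → U
  i=16: K-Z = 11 → L
  shifts repeat with period 3: ULF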